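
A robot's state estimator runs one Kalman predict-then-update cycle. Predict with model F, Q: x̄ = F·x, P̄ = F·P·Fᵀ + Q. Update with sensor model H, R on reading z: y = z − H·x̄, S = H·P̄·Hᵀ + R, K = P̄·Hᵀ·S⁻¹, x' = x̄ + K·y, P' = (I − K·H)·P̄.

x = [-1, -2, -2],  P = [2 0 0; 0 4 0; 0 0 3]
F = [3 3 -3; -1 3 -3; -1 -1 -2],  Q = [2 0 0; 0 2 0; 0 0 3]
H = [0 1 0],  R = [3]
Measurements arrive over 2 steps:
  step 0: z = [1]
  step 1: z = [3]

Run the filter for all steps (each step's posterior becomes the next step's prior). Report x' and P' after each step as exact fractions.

step 0: x̄ = F·x = [-3, 1, 7]
step 0: P̄ = F·P·Fᵀ + Q = [83 57 0; 57 67 8; 0 8 21]
step 0: y = z − H·x̄ = [0]
step 0: S = H·P̄·Hᵀ + R = [70]
step 0: K = P̄·Hᵀ·S⁻¹ = [57/70; 67/70; 4/35]
step 0: x' = x̄ + K·y = [-3, 1, 7]
step 0: P' = (I − K·H)·P̄ = [2561/70 171/70 -228/35; 171/70 201/70 12/35; -228/35 12/35 703/35]
step 1: x̄ = F·x = [-27, -15, -12]
step 1: P̄ = F·P·Fᵀ + Q = [24253/35 1011/7 6; 1011/7 1297/7 110; 6 110 103]
step 1: y = z − H·x̄ = [18]
step 1: S = H·P̄·Hᵀ + R = [1318/7]
step 1: K = P̄·Hᵀ·S⁻¹ = [1011/1318; 1297/1318; 385/659]
step 1: x' = x̄ + K·y = [-8694/659, 1788/659, -978/659]
step 1: P' = (I − K·H)·P̄ = [3836407/6590 3033/1318 -51651/659; 3033/1318 3891/1318 1155/659; -51651/659 1155/659 25527/659]

step 0: x' = [-3, 1, 7], P' = [2561/70 171/70 -228/35; 171/70 201/70 12/35; -228/35 12/35 703/35]
step 1: x' = [-8694/659, 1788/659, -978/659], P' = [3836407/6590 3033/1318 -51651/659; 3033/1318 3891/1318 1155/659; -51651/659 1155/659 25527/659]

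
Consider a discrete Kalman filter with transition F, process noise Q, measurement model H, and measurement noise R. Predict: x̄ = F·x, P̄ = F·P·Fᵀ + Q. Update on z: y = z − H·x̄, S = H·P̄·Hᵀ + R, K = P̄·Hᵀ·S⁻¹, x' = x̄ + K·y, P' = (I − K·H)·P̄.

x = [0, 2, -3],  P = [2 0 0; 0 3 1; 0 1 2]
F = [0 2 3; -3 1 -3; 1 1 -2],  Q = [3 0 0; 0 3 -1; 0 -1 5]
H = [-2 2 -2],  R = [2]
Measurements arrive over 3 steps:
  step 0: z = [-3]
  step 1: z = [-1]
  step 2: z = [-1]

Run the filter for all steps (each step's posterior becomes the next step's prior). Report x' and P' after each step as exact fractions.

step 0: x' = [-48/211, 1409/211, 1764/211], P' = [3877/211 1923/211 -1901/211; 1923/211 2988/211 1017/211; -1901/211 1017/211 2922/211]
step 1: x' = [1165531/73195, -558689/219585, -1311971/73195], P' = [8351301/73195 141462/73195 -8191686/73195; 141462/73195 705982/219585 81628/73195; -8191686/73195 81628/73195 8279486/73195]
step 2: x' = [-2974040048/56745131, -67783203/56745131, 2931644960/56745131], P' = [57776321941/56745131 95640484/56745131 -57667214510/56745131; 95640484/56745131 182180526/56745131 76828186/56745131; -57667214510/56745131 76828186/56745131 57749126666/56745131]

step 0: x̄ = F·x = [-5, 11, 8]
step 0: P̄ = F·P·Fᵀ + Q = [45 -15 -7; -15 36 3; -7 3 14]
step 0: y = z − H·x̄ = [-19]
step 0: S = H·P̄·Hᵀ + R = [422]
step 0: K = P̄·Hᵀ·S⁻¹ = [-53/211; 48/211; -4/211]
step 0: x' = x̄ + K·y = [-48/211, 1409/211, 1764/211]
step 0: P' = (I − K·H)·P̄ = [3877/211 1923/211 -1901/211; 1923/211 2988/211 1017/211; -1901/211 1017/211 2922/211]
step 1: x̄ = F·x = [8110/211, -3739/211, -2167/211]
step 1: P̄ = F·P·Fᵀ + Q = [51087/211 -17802/211 -14430/211; -17802/211 12954/211 -5956/211; -14430/211 -5956/211 26990/211]
step 1: y = z − H·x̄ = [19153/211]
step 1: S = H·P̄·Hᵀ + R = [439170/211]
step 1: K = P̄·Hᵀ·S⁻¹ = [-18153/73195; 36712/219585; -6172/73195]
step 1: x' = x̄ + K·y = [1165531/73195, -558689/219585, -1311971/73195]
step 1: P' = (I − K·H)·P̄ = [8351301/73195 141462/73195 -8191686/73195; 141462/73195 705982/219585 81628/73195; -8191686/73195 81628/73195 8279486/73195]
step 2: x̄ = F·x = [-12925117/219585, 759271/219585, 2161946/43917]
step 2: P̄ = F·P·Fᵀ + Q = [229967413/219585 -4239604/219585 -44148014/43917; -4239604/219585 4029322/219585 -288586/43917; -44148014/43917 -288586/43917 44876222/43917]
step 2: y = z − H·x̄ = [-5968901/219585]
step 2: S = H·P̄·Hᵀ + R = [113490262/219585]
step 2: K = P̄·Hᵀ·S⁻¹ = [-13466947/56745131; 9711856/56745131; -5083970/56745131]
step 2: x' = x̄ + K·y = [-2974040048/56745131, -67783203/56745131, 2931644960/56745131]
step 2: P' = (I − K·H)·P̄ = [57776321941/56745131 95640484/56745131 -57667214510/56745131; 95640484/56745131 182180526/56745131 76828186/56745131; -57667214510/56745131 76828186/56745131 57749126666/56745131]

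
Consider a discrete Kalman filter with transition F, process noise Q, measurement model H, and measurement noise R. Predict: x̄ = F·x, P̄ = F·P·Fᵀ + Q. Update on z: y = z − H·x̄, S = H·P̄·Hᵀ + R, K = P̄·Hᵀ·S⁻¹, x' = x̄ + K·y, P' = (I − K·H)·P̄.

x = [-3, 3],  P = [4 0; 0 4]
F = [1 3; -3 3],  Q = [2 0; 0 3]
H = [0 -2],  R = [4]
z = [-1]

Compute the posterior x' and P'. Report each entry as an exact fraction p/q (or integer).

x' = [9/19, 111/152]
P' = [654/19 6/19; 6/19 75/76]

x̄ = F·x = [6, 18]
P̄ = F·P·Fᵀ + Q = [42 24; 24 75]
y = z − H·x̄ = [35]
S = H·P̄·Hᵀ + R = [304]
K = P̄·Hᵀ·S⁻¹ = [-3/19; -75/152]
x' = x̄ + K·y = [9/19, 111/152]
P' = (I − K·H)·P̄ = [654/19 6/19; 6/19 75/76]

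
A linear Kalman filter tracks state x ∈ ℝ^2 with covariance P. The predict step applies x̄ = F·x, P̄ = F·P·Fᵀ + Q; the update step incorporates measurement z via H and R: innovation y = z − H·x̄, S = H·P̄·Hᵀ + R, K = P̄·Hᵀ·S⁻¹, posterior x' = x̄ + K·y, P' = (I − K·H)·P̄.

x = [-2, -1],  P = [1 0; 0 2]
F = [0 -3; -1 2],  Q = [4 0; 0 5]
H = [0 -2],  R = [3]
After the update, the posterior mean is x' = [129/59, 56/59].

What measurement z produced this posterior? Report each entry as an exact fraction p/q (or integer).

z = [-2]

x̄ = F·x = [3, 0]
P̄ = F·P·Fᵀ + Q = [22 -12; -12 14]
S = H·P̄·Hᵀ + R = [59]
K = P̄·Hᵀ·S⁻¹ = [24/59; -28/59]
x' − x̄ = [-48/59, 56/59] = K·y
y = (KᵀK)⁻¹·Kᵀ·(x' − x̄) = [-2]
z = y + H·x̄ = [-2] + [0] = [-2]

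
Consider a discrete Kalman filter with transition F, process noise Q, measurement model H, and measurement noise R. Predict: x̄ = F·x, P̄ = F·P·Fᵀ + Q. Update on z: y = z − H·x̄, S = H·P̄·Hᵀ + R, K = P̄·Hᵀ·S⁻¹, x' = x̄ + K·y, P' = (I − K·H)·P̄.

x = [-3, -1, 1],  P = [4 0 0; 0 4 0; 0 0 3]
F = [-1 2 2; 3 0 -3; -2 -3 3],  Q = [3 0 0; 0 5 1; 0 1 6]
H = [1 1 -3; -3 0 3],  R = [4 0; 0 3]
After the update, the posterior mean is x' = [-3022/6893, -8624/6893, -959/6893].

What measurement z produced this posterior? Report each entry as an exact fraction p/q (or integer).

x̄ = F·x = [3, -12, 12]
P̄ = F·P·Fᵀ + Q = [35 -30 2; -30 68 -50; 2 -50 85]
S = H·P̄·Hᵀ + R = [1100 -906; -906 1047]
K = P̄·Hᵀ·S⁻¹ = [-30247/110288 -18301/55144; 11873/27572 4347/13786; -30549/110288 -103/55144]
x' − x̄ = [-23701/6893, 74092/6893, -83675/6893] = K·y
y = (KᵀK)⁻¹·Kᵀ·(x' − x̄) = [44, -26]
z = y + H·x̄ = [44, -26] + [-45, 27] = [-1, 1]

z = [-1, 1]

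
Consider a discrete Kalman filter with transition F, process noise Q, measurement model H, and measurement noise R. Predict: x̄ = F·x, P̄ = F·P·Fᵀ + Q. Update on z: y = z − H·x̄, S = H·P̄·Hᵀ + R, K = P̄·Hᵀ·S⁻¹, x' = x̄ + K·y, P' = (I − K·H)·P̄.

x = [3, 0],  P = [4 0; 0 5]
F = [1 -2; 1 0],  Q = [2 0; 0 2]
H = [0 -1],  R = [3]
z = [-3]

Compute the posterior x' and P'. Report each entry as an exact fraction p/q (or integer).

x' = [3, 3]
P' = [218/9 4/3; 4/3 2]

x̄ = F·x = [3, 3]
P̄ = F·P·Fᵀ + Q = [26 4; 4 6]
y = z − H·x̄ = [0]
S = H·P̄·Hᵀ + R = [9]
K = P̄·Hᵀ·S⁻¹ = [-4/9; -2/3]
x' = x̄ + K·y = [3, 3]
P' = (I − K·H)·P̄ = [218/9 4/3; 4/3 2]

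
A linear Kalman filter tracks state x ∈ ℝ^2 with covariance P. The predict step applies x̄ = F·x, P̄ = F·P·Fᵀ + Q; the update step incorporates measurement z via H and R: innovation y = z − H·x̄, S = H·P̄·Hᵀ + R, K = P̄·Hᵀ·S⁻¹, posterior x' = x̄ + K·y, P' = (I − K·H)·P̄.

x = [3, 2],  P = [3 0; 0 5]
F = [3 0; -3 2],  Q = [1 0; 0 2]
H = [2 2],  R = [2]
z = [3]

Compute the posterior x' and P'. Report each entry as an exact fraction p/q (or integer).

x̄ = F·x = [9, -5]
P̄ = F·P·Fᵀ + Q = [28 -27; -27 49]
y = z − H·x̄ = [-5]
S = H·P̄·Hᵀ + R = [94]
K = P̄·Hᵀ·S⁻¹ = [1/47; 22/47]
x' = x̄ + K·y = [418/47, -345/47]
P' = (I − K·H)·P̄ = [1314/47 -1313/47; -1313/47 1335/47]

x' = [418/47, -345/47]
P' = [1314/47 -1313/47; -1313/47 1335/47]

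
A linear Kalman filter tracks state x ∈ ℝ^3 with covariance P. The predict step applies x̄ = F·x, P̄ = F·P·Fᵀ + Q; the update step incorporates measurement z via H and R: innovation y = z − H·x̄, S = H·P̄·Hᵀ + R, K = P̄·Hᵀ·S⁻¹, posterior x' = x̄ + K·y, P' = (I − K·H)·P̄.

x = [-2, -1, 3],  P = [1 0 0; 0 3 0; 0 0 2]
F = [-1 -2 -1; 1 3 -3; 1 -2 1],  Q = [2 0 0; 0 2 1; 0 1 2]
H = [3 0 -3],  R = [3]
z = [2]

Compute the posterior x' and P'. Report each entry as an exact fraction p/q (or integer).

x̄ = F·x = [1, -14, 3]
P̄ = F·P·Fᵀ + Q = [17 -13 9; -13 48 -22; 9 -22 17]
y = z − H·x̄ = [8]
S = H·P̄·Hᵀ + R = [147]
K = P̄·Hᵀ·S⁻¹ = [8/49; 9/49; -8/49]
x' = x̄ + K·y = [113/49, -614/49, 83/49]
P' = (I − K·H)·P̄ = [641/49 -853/49 633/49; -853/49 2109/49 -862/49; 633/49 -862/49 641/49]

x' = [113/49, -614/49, 83/49]
P' = [641/49 -853/49 633/49; -853/49 2109/49 -862/49; 633/49 -862/49 641/49]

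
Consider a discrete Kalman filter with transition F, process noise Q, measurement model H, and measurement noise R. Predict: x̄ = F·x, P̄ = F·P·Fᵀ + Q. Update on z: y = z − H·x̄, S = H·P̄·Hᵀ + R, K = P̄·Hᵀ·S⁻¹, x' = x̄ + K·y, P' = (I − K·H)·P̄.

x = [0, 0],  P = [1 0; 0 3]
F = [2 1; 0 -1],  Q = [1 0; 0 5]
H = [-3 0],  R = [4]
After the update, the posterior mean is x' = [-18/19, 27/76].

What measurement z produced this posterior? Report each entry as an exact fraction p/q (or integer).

x̄ = F·x = [0, 0]
P̄ = F·P·Fᵀ + Q = [8 -3; -3 8]
S = H·P̄·Hᵀ + R = [76]
K = P̄·Hᵀ·S⁻¹ = [-6/19; 9/76]
x' − x̄ = [-18/19, 27/76] = K·y
y = (KᵀK)⁻¹·Kᵀ·(x' − x̄) = [3]
z = y + H·x̄ = [3] + [0] = [3]

z = [3]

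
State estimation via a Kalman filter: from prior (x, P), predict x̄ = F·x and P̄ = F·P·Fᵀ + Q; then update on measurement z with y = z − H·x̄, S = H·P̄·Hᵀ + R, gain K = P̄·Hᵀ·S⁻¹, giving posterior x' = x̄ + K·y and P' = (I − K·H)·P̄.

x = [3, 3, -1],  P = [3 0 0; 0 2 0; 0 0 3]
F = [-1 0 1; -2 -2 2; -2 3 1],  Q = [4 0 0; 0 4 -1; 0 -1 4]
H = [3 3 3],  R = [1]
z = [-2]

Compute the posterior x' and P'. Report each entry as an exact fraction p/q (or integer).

x' = [-293/608, -4855/608, 4735/608]
P' = [3511/1216 -195/1216 -3285/1216; -195/1216 18495/1216 -18247/1216; -3285/1216 -18247/1216 21583/1216]

x̄ = F·x = [-4, -14, 2]
P̄ = F·P·Fᵀ + Q = [10 12 9; 12 36 5; 9 5 37]
y = z − H·x̄ = [46]
S = H·P̄·Hᵀ + R = [1216]
K = P̄·Hᵀ·S⁻¹ = [93/1216; 159/1216; 153/1216]
x' = x̄ + K·y = [-293/608, -4855/608, 4735/608]
P' = (I − K·H)·P̄ = [3511/1216 -195/1216 -3285/1216; -195/1216 18495/1216 -18247/1216; -3285/1216 -18247/1216 21583/1216]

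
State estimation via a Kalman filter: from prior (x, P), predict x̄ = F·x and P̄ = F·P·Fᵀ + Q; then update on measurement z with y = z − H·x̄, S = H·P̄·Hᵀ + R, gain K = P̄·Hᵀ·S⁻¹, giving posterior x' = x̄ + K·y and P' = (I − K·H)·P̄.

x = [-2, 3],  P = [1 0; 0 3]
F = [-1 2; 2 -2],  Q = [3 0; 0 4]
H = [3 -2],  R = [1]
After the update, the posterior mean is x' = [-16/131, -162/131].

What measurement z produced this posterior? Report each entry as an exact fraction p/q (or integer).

x̄ = F·x = [8, -10]
P̄ = F·P·Fᵀ + Q = [16 -14; -14 20]
S = H·P̄·Hᵀ + R = [393]
K = P̄·Hᵀ·S⁻¹ = [76/393; -82/393]
x' − x̄ = [-1064/131, 1148/131] = K·y
y = (KᵀK)⁻¹·Kᵀ·(x' − x̄) = [-42]
z = y + H·x̄ = [-42] + [44] = [2]

z = [2]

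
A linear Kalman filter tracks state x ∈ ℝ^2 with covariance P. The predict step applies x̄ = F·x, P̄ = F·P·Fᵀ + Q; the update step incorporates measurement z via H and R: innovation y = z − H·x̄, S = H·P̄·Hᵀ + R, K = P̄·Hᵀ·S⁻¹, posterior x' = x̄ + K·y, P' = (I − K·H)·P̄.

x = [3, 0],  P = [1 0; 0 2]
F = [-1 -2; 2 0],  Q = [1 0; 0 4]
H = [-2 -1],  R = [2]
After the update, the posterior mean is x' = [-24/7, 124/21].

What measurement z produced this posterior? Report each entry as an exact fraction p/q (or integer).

z = [1]

x̄ = F·x = [-3, 6]
P̄ = F·P·Fᵀ + Q = [10 -2; -2 8]
S = H·P̄·Hᵀ + R = [42]
K = P̄·Hᵀ·S⁻¹ = [-3/7; -2/21]
x' − x̄ = [-3/7, -2/21] = K·y
y = (KᵀK)⁻¹·Kᵀ·(x' − x̄) = [1]
z = y + H·x̄ = [1] + [0] = [1]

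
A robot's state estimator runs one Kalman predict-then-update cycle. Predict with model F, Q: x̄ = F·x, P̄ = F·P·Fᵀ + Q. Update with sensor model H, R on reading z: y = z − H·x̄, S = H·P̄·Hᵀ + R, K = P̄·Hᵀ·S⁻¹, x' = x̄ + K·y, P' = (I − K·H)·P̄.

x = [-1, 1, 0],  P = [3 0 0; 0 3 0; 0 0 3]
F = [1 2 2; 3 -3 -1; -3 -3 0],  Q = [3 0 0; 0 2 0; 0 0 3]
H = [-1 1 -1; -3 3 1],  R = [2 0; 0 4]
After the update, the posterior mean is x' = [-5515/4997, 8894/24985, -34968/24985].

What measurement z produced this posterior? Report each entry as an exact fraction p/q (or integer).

z = [3, 3]

x̄ = F·x = [1, -6, 0]
P̄ = F·P·Fᵀ + Q = [30 -15 -27; -15 59 0; -27 0 57]
S = H·P̄·Hᵀ + R = [124 246; 246 1294]
K = P̄·Hᵀ·S⁻¹ = [828/4997 -783/4997; 10286/24985 2331/24985; -18192/24985 6123/24985]
x' − x̄ = [-10512/4997, 158804/24985, -34968/24985] = K·y
y = (KᵀK)⁻¹·Kᵀ·(x' − x̄) = [10, 24]
z = y + H·x̄ = [10, 24] + [-7, -21] = [3, 3]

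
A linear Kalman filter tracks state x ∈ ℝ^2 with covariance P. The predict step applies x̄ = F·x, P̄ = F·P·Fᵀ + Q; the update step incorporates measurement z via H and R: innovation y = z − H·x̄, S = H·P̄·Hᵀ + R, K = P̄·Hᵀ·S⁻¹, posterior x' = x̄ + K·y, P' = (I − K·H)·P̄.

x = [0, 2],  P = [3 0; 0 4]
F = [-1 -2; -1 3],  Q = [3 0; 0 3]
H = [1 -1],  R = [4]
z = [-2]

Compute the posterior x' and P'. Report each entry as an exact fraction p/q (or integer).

x̄ = F·x = [-4, 6]
P̄ = F·P·Fᵀ + Q = [22 -21; -21 42]
y = z − H·x̄ = [8]
S = H·P̄·Hᵀ + R = [110]
K = P̄·Hᵀ·S⁻¹ = [43/110; -63/110]
x' = x̄ + K·y = [-48/55, 78/55]
P' = (I − K·H)·P̄ = [571/110 399/110; 399/110 651/110]

x' = [-48/55, 78/55]
P' = [571/110 399/110; 399/110 651/110]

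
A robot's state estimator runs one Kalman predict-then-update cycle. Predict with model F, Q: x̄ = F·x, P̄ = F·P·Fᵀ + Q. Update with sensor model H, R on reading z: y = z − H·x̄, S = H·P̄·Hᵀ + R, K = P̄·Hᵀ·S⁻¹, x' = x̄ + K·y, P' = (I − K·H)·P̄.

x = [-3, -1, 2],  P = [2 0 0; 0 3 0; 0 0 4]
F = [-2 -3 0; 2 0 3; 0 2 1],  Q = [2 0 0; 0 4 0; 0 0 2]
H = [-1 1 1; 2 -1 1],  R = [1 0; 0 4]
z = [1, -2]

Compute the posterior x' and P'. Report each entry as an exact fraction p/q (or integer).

x' = [1904/1601, 4360/1601, -510/1601]
P' = [32893/3202 23464/1601 -7107/1601; 23464/1601 35272/1601 -11088/1601; -7107/1601 -11088/1601 4734/1601]

x̄ = F·x = [9, 0, 0]
P̄ = F·P·Fᵀ + Q = [37 -8 -18; -8 48 12; -18 12 18]
y = z − H·x̄ = [10, -20]
S = H·P̄·Hᵀ + R = [180 -146; -146 154]
K = P̄·Hᵀ·S⁻¹ = [-179/3202 1161/3202; 720/1601 142/1601; 753/1601 402/1601]
x' = x̄ + K·y = [1904/1601, 4360/1601, -510/1601]
P' = (I − K·H)·P̄ = [32893/3202 23464/1601 -7107/1601; 23464/1601 35272/1601 -11088/1601; -7107/1601 -11088/1601 4734/1601]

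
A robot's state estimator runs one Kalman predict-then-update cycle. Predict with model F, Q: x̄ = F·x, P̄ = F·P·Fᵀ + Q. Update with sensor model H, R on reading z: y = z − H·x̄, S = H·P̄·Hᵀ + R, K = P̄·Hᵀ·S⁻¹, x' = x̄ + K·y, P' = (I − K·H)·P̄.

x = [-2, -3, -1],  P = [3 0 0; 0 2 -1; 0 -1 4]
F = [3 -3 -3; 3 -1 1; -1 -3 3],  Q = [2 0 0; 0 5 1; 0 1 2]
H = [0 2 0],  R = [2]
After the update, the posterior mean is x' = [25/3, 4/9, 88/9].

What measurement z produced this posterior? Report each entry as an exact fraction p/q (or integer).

z = [1]

x̄ = F·x = [6, -4, 8]
P̄ = F·P·Fᵀ + Q = [65 21 -27; 21 40 16; -27 16 77]
S = H·P̄·Hᵀ + R = [162]
K = P̄·Hᵀ·S⁻¹ = [7/27; 40/81; 16/81]
x' − x̄ = [7/3, 40/9, 16/9] = K·y
y = (KᵀK)⁻¹·Kᵀ·(x' − x̄) = [9]
z = y + H·x̄ = [9] + [-8] = [1]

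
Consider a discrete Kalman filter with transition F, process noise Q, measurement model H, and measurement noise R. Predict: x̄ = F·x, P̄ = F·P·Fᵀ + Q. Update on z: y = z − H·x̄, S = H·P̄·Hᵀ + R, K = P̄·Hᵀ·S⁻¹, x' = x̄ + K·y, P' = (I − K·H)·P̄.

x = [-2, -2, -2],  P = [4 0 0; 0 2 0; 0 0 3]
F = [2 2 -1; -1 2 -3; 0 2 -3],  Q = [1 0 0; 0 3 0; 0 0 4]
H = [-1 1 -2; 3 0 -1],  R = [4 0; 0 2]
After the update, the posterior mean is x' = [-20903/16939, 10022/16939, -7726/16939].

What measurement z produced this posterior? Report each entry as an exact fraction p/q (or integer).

z = [3, -3]

x̄ = F·x = [-6, 4, 2]
P̄ = F·P·Fᵀ + Q = [28 9 17; 9 42 35; 17 35 39]
S = H·P̄·Hᵀ + R = [140 -99; -99 191]
K = P̄·Hᵀ·S⁻¹ = [-3490/16939 4133/16939; -7859/16939 -4783/16939; -10272/16939 -4260/16939]
x' − x̄ = [80731/16939, -57734/16939, -41604/16939] = K·y
y = (KᵀK)⁻¹·Kᵀ·(x' − x̄) = [-3, 17]
z = y + H·x̄ = [-3, 17] + [6, -20] = [3, -3]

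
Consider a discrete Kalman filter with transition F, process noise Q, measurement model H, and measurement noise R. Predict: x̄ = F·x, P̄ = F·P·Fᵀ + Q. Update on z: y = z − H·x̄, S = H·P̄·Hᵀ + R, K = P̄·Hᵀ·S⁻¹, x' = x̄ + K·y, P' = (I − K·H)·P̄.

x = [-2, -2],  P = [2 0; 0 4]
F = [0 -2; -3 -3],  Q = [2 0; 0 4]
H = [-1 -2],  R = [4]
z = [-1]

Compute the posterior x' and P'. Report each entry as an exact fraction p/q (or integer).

x̄ = F·x = [4, 12]
P̄ = F·P·Fᵀ + Q = [18 24; 24 58]
y = z − H·x̄ = [27]
S = H·P̄·Hᵀ + R = [350]
K = P̄·Hᵀ·S⁻¹ = [-33/175; -2/5]
x' = x̄ + K·y = [-191/175, 6/5]
P' = (I − K·H)·P̄ = [972/175 -12/5; -12/5 2]

x' = [-191/175, 6/5]
P' = [972/175 -12/5; -12/5 2]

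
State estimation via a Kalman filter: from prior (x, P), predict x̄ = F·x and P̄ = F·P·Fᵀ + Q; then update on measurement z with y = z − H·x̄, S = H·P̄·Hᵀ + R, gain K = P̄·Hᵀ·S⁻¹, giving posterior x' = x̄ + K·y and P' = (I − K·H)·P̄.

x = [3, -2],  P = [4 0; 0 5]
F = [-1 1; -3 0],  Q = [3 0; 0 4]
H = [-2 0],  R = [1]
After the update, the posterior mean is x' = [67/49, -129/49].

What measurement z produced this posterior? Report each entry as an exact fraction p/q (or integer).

z = [-3]

x̄ = F·x = [-5, -9]
P̄ = F·P·Fᵀ + Q = [12 12; 12 40]
S = H·P̄·Hᵀ + R = [49]
K = P̄·Hᵀ·S⁻¹ = [-24/49; -24/49]
x' − x̄ = [312/49, 312/49] = K·y
y = (KᵀK)⁻¹·Kᵀ·(x' − x̄) = [-13]
z = y + H·x̄ = [-13] + [10] = [-3]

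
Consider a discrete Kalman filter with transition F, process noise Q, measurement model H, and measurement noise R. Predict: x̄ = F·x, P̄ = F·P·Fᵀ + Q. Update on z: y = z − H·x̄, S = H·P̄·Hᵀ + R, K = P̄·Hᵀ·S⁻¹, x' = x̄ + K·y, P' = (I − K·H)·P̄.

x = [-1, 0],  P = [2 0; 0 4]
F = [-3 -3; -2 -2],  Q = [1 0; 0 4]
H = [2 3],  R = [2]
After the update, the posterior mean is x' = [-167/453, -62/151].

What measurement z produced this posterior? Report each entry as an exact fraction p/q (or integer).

z = [-2]

x̄ = F·x = [3, 2]
P̄ = F·P·Fᵀ + Q = [55 36; 36 28]
S = H·P̄·Hᵀ + R = [906]
K = P̄·Hᵀ·S⁻¹ = [109/453; 26/151]
x' − x̄ = [-1526/453, -364/151] = K·y
y = (KᵀK)⁻¹·Kᵀ·(x' − x̄) = [-14]
z = y + H·x̄ = [-14] + [12] = [-2]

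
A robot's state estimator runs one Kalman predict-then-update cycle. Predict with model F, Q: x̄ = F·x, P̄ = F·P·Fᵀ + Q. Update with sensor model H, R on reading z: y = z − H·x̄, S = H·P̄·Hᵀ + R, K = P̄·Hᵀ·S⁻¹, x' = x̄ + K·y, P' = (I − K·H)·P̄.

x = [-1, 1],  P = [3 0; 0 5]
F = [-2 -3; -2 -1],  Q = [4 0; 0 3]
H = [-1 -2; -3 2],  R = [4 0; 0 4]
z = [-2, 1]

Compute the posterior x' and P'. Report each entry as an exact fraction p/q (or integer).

x̄ = F·x = [-1, 1]
P̄ = F·P·Fᵀ + Q = [61 27; 27 20]
y = z − H·x̄ = [-1, -4]
S = H·P̄·Hᵀ + R = [253 211; 211 309]
K = P̄·Hᵀ·S⁻¹ = [-297/1202 -299/1202; -3013/8414 941/8414]
x' = x̄ + K·y = [291/1202, 7663/8414]
P' = (I − K·H)·P̄ = [298/601 148/601; 148/601 2495/4207]

x' = [291/1202, 7663/8414]
P' = [298/601 148/601; 148/601 2495/4207]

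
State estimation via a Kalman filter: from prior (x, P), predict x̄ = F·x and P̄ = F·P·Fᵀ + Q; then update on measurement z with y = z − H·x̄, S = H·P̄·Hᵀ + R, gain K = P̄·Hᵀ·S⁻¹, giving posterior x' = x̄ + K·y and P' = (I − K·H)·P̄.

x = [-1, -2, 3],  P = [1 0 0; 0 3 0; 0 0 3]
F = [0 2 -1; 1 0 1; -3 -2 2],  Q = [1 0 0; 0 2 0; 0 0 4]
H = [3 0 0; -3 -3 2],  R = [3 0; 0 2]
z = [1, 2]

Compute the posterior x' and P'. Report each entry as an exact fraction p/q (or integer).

x' = [18/73, 98/73, 250/73]
P' = [653/2117 -549/2117 131/2117; -549/2117 6939/2117 9311/2117; 131/2117 9311/2117 44270/6351]

x̄ = F·x = [-7, 2, 13]
P̄ = F·P·Fᵀ + Q = [16 -3 -18; -3 6 3; -18 3 37]
y = z − H·x̄ = [22, -39]
S = H·P̄·Hᵀ + R = [147 -225; -225 474]
K = P̄·Hᵀ·S⁻¹ = [653/2117 -25/2117; -549/2117 -274/2117; 131/2117 1781/6351]
x' = x̄ + K·y = [18/73, 98/73, 250/73]
P' = (I − K·H)·P̄ = [653/2117 -549/2117 131/2117; -549/2117 6939/2117 9311/2117; 131/2117 9311/2117 44270/6351]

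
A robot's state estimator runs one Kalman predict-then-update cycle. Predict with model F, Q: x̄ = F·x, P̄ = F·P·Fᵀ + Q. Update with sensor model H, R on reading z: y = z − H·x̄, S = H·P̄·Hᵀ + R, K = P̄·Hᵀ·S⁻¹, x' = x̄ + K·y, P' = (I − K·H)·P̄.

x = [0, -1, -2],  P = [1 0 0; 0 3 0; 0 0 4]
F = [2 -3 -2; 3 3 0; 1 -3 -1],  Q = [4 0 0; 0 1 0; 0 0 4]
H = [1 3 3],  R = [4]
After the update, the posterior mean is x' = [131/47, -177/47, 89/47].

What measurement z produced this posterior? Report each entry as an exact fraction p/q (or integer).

z = [-3]

x̄ = F·x = [7, -3, 5]
P̄ = F·P·Fᵀ + Q = [51 -21 37; -21 37 -24; 37 -24 36]
S = H·P̄·Hᵀ + R = [376]
K = P̄·Hᵀ·S⁻¹ = [99/376; 9/188; 73/376]
x' − x̄ = [-198/47, -36/47, -146/47] = K·y
y = (KᵀK)⁻¹·Kᵀ·(x' − x̄) = [-16]
z = y + H·x̄ = [-16] + [13] = [-3]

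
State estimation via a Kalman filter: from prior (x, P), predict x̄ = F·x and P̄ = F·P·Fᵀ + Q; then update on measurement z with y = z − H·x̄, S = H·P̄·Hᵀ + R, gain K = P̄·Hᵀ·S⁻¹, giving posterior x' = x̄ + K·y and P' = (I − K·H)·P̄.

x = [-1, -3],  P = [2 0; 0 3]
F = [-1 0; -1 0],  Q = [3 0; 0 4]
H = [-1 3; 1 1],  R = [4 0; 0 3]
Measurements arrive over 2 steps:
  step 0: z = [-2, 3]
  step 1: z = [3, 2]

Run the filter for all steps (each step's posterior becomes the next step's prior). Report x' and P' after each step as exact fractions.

step 0: x' = [1373/629, 157/629], P' = [866/629 154/629; 154/629 254/629]
step 1: x' = [-5482/113587, 105645/113587], P' = [454946/340761 78442/340761; 78442/340761 135854/340761]

step 0: x̄ = F·x = [1, 1]
step 0: P̄ = F·P·Fᵀ + Q = [5 2; 2 6]
step 0: y = z − H·x̄ = [-4, 1]
step 0: S = H·P̄·Hᵀ + R = [51 17; 17 18]
step 0: K = P̄·Hᵀ·S⁻¹ = [-101/629 20/37; 152/629 8/37]
step 0: x' = x̄ + K·y = [1373/629, 157/629]
step 0: P' = (I − K·H)·P̄ = [866/629 154/629; 154/629 254/629]
step 1: x̄ = F·x = [-1373/629, -1373/629]
step 1: P̄ = F·P·Fᵀ + Q = [2753/629 866/629; 866/629 3382/629]
step 1: y = z − H·x̄ = [4633/629, 4004/629]
step 1: S = H·P̄·Hᵀ + R = [30511/629 9125/629; 9125/629 9754/629]
step 1: K = P̄·Hᵀ·S⁻¹ = [-54905/340761 177796/340761; 82280/340761 71432/340761]
step 1: x' = x̄ + K·y = [-5482/113587, 105645/113587]
step 1: P' = (I − K·H)·P̄ = [454946/340761 78442/340761; 78442/340761 135854/340761]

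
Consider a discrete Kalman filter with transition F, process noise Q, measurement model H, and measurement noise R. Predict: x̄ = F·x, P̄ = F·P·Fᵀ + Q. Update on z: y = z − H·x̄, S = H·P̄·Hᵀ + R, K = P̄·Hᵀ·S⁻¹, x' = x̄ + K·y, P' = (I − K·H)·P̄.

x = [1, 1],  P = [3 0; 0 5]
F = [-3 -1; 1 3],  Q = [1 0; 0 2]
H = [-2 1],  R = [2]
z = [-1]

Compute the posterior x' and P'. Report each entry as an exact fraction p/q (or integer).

x' = [5/28, -11/20]
P' = [57/14 15/2; 15/2 157/10]

x̄ = F·x = [-4, 4]
P̄ = F·P·Fᵀ + Q = [33 -24; -24 50]
y = z − H·x̄ = [-13]
S = H·P̄·Hᵀ + R = [280]
K = P̄·Hᵀ·S⁻¹ = [-9/28; 7/20]
x' = x̄ + K·y = [5/28, -11/20]
P' = (I − K·H)·P̄ = [57/14 15/2; 15/2 157/10]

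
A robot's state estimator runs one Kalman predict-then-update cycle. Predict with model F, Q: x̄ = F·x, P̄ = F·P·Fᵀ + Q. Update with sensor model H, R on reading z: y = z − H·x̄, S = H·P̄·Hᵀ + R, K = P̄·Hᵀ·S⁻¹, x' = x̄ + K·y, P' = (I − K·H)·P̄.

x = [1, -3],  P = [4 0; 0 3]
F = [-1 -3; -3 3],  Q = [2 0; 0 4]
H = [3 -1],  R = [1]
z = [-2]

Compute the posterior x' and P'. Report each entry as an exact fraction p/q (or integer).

x' = [-692/455, -172/65]
P' = [2019/455 849/65; 849/65 2563/65]

x̄ = F·x = [8, -12]
P̄ = F·P·Fᵀ + Q = [33 -15; -15 67]
y = z − H·x̄ = [-38]
S = H·P̄·Hᵀ + R = [455]
K = P̄·Hᵀ·S⁻¹ = [114/455; -16/65]
x' = x̄ + K·y = [-692/455, -172/65]
P' = (I − K·H)·P̄ = [2019/455 849/65; 849/65 2563/65]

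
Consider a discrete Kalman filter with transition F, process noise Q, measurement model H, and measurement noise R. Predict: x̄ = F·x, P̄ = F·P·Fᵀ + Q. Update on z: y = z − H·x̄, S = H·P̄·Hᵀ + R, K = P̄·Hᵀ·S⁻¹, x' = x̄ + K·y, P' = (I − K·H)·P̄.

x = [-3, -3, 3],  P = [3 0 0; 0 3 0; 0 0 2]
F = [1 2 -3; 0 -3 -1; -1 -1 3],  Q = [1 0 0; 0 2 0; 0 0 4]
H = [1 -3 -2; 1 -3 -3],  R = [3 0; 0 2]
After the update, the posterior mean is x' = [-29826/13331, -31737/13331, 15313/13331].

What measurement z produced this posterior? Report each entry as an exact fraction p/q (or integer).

x̄ = F·x = [-18, 6, 15]
P̄ = F·P·Fᵀ + Q = [34 -12 -27; -12 31 3; -27 3 28]
S = H·P̄·Hᵀ + R = [644 733; 733 855]
K = P̄·Hᵀ·S⁻¹ = [-4663/13331 6352/13331; -11343/13331 7947/13331; 9300/13331 -9844/13331]
x' − x̄ = [210132/13331, -111723/13331, -184652/13331] = K·y
y = (KᵀK)⁻¹·Kᵀ·(x' − x̄) = [68, 83]
z = y + H·x̄ = [68, 83] + [-66, -81] = [2, 2]

z = [2, 2]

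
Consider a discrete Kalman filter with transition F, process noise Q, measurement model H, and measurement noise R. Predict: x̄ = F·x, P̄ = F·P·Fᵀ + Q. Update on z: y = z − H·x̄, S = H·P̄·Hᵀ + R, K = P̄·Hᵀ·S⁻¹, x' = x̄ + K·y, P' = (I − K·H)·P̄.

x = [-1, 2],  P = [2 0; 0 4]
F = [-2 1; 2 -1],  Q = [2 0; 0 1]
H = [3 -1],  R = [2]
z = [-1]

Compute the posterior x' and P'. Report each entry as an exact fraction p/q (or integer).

x̄ = F·x = [4, -4]
P̄ = F·P·Fᵀ + Q = [14 -12; -12 13]
y = z − H·x̄ = [-17]
S = H·P̄·Hᵀ + R = [213]
K = P̄·Hᵀ·S⁻¹ = [18/71; -49/213]
x' = x̄ + K·y = [-22/71, -19/213]
P' = (I − K·H)·P̄ = [22/71 30/71; 30/71 368/213]

x' = [-22/71, -19/213]
P' = [22/71 30/71; 30/71 368/213]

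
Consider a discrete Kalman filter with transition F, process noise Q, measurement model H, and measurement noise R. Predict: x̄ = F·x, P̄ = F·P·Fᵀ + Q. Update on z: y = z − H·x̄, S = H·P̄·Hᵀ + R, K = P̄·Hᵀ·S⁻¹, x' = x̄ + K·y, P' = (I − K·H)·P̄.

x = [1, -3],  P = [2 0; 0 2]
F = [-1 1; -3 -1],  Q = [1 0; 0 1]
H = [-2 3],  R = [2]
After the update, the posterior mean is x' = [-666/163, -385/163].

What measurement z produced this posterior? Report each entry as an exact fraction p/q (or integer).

z = [1]

x̄ = F·x = [-4, 0]
P̄ = F·P·Fᵀ + Q = [5 4; 4 21]
S = H·P̄·Hᵀ + R = [163]
K = P̄·Hᵀ·S⁻¹ = [2/163; 55/163]
x' − x̄ = [-14/163, -385/163] = K·y
y = (KᵀK)⁻¹·Kᵀ·(x' − x̄) = [-7]
z = y + H·x̄ = [-7] + [8] = [1]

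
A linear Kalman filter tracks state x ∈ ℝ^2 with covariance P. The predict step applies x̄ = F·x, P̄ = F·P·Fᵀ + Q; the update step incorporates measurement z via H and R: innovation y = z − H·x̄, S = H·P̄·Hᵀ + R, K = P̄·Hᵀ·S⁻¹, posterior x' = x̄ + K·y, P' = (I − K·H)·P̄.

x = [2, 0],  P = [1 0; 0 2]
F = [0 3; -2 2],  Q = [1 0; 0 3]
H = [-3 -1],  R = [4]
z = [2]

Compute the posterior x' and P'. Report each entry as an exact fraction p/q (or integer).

x̄ = F·x = [0, -4]
P̄ = F·P·Fᵀ + Q = [19 12; 12 15]
y = z − H·x̄ = [-2]
S = H·P̄·Hᵀ + R = [262]
K = P̄·Hᵀ·S⁻¹ = [-69/262; -51/262]
x' = x̄ + K·y = [69/131, -473/131]
P' = (I − K·H)·P̄ = [217/262 -375/262; -375/262 1329/262]

x' = [69/131, -473/131]
P' = [217/262 -375/262; -375/262 1329/262]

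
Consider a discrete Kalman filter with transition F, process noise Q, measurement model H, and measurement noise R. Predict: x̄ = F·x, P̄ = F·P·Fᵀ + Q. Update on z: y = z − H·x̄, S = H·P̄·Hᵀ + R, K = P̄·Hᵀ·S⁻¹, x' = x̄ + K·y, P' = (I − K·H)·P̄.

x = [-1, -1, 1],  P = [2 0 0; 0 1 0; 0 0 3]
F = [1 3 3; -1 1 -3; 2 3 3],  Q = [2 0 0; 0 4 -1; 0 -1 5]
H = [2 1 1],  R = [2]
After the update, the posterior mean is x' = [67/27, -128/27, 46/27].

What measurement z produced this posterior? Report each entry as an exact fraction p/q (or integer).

x̄ = F·x = [-1, -3, -2]
P̄ = F·P·Fᵀ + Q = [40 -26 40; -26 34 -29; 40 -29 49]
S = H·P̄·Hᵀ + R = [243]
K = P̄·Hᵀ·S⁻¹ = [94/243; -47/243; 100/243]
x' − x̄ = [94/27, -47/27, 100/27] = K·y
y = (KᵀK)⁻¹·Kᵀ·(x' − x̄) = [9]
z = y + H·x̄ = [9] + [-7] = [2]

z = [2]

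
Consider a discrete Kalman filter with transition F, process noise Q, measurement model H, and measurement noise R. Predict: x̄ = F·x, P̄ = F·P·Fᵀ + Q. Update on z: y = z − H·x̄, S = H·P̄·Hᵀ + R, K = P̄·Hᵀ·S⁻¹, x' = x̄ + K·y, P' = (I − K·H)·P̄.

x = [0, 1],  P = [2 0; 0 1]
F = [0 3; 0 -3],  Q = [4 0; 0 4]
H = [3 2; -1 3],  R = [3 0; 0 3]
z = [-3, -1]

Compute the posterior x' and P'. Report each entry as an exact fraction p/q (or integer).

x̄ = F·x = [3, -3]
P̄ = F·P·Fᵀ + Q = [13 -9; -9 13]
y = z − H·x̄ = [-6, 11]
S = H·P̄·Hᵀ + R = [64 -24; -24 187]
K = P̄·Hᵀ·S⁻¹ = [2967/11392 -257/1424; 965/11392 381/1424]
x' = x̄ + K·y = [-3121/5696, -3219/5696]
P' = (I − K·H)·P̄ = [3549/11392 -873/11392; -873/11392 2757/11392]

x' = [-3121/5696, -3219/5696]
P' = [3549/11392 -873/11392; -873/11392 2757/11392]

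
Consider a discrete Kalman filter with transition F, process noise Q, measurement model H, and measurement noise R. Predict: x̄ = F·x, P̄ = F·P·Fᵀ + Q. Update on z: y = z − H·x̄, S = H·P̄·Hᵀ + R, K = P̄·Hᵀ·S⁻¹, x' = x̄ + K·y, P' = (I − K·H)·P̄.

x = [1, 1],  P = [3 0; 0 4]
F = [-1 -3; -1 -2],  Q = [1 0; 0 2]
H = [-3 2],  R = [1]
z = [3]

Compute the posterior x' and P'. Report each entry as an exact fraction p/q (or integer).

x̄ = F·x = [-4, -3]
P̄ = F·P·Fᵀ + Q = [40 27; 27 21]
y = z − H·x̄ = [-3]
S = H·P̄·Hᵀ + R = [121]
K = P̄·Hᵀ·S⁻¹ = [-6/11; -39/121]
x' = x̄ + K·y = [-26/11, -246/121]
P' = (I − K·H)·P̄ = [4 63/11; 63/11 1020/121]

x' = [-26/11, -246/121]
P' = [4 63/11; 63/11 1020/121]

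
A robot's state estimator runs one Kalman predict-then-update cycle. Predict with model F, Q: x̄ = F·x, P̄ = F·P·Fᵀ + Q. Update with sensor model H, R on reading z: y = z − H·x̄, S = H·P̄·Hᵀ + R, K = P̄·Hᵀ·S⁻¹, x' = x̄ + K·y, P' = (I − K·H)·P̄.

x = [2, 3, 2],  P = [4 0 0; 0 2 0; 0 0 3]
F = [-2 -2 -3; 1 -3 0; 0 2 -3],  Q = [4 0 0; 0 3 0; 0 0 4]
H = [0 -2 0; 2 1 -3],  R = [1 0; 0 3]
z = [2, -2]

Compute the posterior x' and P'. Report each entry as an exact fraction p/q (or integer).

x' = [-35023/3035, -9172/9105, -199019/27315]
P' = [141184/3035 -233/3035 93528/3035; -233/3035 746/3035 257/9105; 93528/3035 257/9105 567304/27315]

x̄ = F·x = [-16, -7, 0]
P̄ = F·P·Fᵀ + Q = [55 4 19; 4 25 -12; 19 -12 39]
y = z − H·x̄ = [-12, 37]
S = H·P̄·Hᵀ + R = [101 -138; -138 459]
K = P̄·Hᵀ·S⁻¹ = [466/3035 517/3035; -1492/3035 23/9105; -514/9105 -5879/27315]
x' = x̄ + K·y = [-35023/3035, -9172/9105, -199019/27315]
P' = (I − K·H)·P̄ = [141184/3035 -233/3035 93528/3035; -233/3035 746/3035 257/9105; 93528/3035 257/9105 567304/27315]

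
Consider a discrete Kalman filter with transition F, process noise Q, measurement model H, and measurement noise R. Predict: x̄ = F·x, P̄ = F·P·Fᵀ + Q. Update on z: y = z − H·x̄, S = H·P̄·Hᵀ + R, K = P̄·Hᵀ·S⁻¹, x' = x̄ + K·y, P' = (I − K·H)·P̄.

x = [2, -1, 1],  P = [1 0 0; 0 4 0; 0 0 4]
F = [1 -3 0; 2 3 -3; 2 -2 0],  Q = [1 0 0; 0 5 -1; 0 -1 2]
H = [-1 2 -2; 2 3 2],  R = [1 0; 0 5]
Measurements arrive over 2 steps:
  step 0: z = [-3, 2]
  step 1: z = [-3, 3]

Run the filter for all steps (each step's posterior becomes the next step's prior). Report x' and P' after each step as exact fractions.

step 0: x' = [-86477/209061, -18121/209061, 37963/23229], P' = [423580/209061 -68503/209061 -28727/23229; -68503/209061 120455/418122 15379/46458; -28727/23229 15379/46458 5297/5162]
step 1: x' = [16349420513/19347179273, -4156469178/19347179273, 17615027491/19347179273], P' = [24021927363/19347179273 -3579632526/19347179273 -14201333624/19347179273; -3579632526/19347179273 5080721050/19347179273 4679321611/19347179273; -14201333624/19347179273 4679321611/19347179273 13657125915/19347179273]

step 0: x̄ = F·x = [5, -2, 6]
step 0: P̄ = F·P·Fᵀ + Q = [38 -34 26; -34 81 -21; 26 -21 22]
step 0: y = z − H·x̄ = [18, -14]
step 0: S = H·P̄·Hᵀ + R = [859 174; 174 522]
step 0: K = P̄·Hᵀ·S⁻¹ = [-500/2403 24913/209061; 581/2403 72835/418122; -41/267 5315/46458]
step 0: x' = x̄ + K·y = [-86477/209061, -18121/209061, 37963/23229]
step 0: P' = (I − K·H)·P̄ = [423580/209061 -68503/209061 -28727/23229; -68503/209061 120455/418122 15379/46458; -28727/23229 15379/46458 5297/5162]
step 1: x̄ = F·x = [-32114/209061, -1252318/209061, -136712/209061]
step 1: P̄ = F·P·Fᵀ + Q = [3171413/418122 1909100/209061 1756549/209061; 1909100/209061 6247210/209061 2953379/209061; 1756549/209061 2953379/209061 2901376/209061]
step 1: y = z − H·x̄ = [1571915/209061, 4721789/209061]
step 1: S = H·P̄·Hᵀ + R = [28303751/418122 8169391/209061; 8169391/209061 147620665/209061]
step 1: K = P̄·Hᵀ·S⁻¹ = [-2778525167/19347179273 1780457980/19347179273; 4382431404/19347179273 3488308264/19347179273; -3754274984/19347179273 2589909883/19347179273]
step 1: x' = x̄ + K·y = [16349420513/19347179273, -4156469178/19347179273, 17615027491/19347179273]
step 1: P' = (I − K·H)·P̄ = [24021927363/19347179273 -3579632526/19347179273 -14201333624/19347179273; -3579632526/19347179273 5080721050/19347179273 4679321611/19347179273; -14201333624/19347179273 4679321611/19347179273 13657125915/19347179273]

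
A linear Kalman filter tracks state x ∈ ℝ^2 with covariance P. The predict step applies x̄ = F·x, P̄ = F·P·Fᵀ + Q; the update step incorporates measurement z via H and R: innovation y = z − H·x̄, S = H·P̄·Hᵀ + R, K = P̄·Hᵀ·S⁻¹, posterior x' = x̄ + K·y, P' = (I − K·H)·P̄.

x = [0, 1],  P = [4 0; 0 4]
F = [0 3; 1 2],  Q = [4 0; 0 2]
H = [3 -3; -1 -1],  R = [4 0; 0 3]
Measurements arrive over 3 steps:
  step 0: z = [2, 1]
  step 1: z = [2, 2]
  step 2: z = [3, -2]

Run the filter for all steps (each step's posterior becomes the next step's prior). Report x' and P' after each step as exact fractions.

step 0: x' = [-507/5887, -613/841], P' = [4952/5887 520/841; 520/841 692/841]
step 1: x' = [-4883325/6454291, -8679035/6454291], P' = [5149832/6454291 3761848/6454291; 3761848/6454291 5050940/6454291]
step 2: x' = [667979013/616879373, 85714990/616879373], P' = [5398395368/6785673103 3937516696/6785673103; 3937516696/6785673103 5290599020/6785673103]

step 0: x̄ = F·x = [3, 2]
step 0: P̄ = F·P·Fᵀ + Q = [40 24; 24 22]
step 0: y = z − H·x̄ = [-1, 6]
step 0: S = H·P̄·Hᵀ + R = [130 -54; -54 113]
step 0: K = P̄·Hᵀ·S⁻¹ = [984/5887 -2864/5887; -129/841 -404/841]
step 0: x' = x̄ + K·y = [-507/5887, -613/841]
step 0: P' = (I − K·H)·P̄ = [4952/5887 520/841; 520/841 692/841]
step 1: x̄ = F·x = [-1839/841, -9089/5887]
step 1: P̄ = F·P·Fᵀ + Q = [9592/841 5712/841; 5712/841 50662/5887]
step 1: y = z − H·x̄ = [23126/5887, -10188/5887]
step 1: S = H·P̄·Hᵀ + R = [364090/5887 -49446/5887; -49446/5887 215435/5887]
step 1: K = P̄·Hᵀ·S⁻¹ = [1040988/6454291 -2970560/6454291; -966819/6454291 -2937596/6454291]
step 1: x' = x̄ + K·y = [-4883325/6454291, -8679035/6454291]
step 1: P' = (I − K·H)·P̄ = [5149832/6454291 3761848/6454291; 3761848/6454291 5050940/6454291]
step 2: x̄ = F·x = [-26037105/6454291, -22241395/6454291]
step 2: P̄ = F·P·Fᵀ + Q = [71275624/6454291 41591184/6454291; 41591184/6454291 53309566/6454291]
step 2: y = z − H·x̄ = [30750003/6454291, -61187082/6454291]
step 2: S = H·P̄·Hᵀ + R = [398442562/6454291 -53898174/6454291; -53898174/6454291 227130431/6454291]
step 2: K = P̄·Hᵀ·S⁻¹ = [99605364/616879373 -3111970688/6785673103; -92255613/616879373 -3076038572/6785673103]
step 2: x' = x̄ + K·y = [667979013/616879373, 85714990/616879373]
step 2: P' = (I − K·H)·P̄ = [5398395368/6785673103 3937516696/6785673103; 3937516696/6785673103 5290599020/6785673103]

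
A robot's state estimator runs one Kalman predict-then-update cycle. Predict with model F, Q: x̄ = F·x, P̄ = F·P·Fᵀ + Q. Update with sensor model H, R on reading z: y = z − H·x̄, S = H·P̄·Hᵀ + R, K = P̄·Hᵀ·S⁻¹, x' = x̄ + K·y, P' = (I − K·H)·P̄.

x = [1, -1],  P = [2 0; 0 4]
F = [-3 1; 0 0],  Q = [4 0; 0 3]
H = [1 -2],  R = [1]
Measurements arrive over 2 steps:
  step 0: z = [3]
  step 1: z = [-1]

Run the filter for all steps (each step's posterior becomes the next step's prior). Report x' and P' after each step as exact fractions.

step 0: x' = [2/3, -14/13], P' = [26/3 4; 4 27/13]
step 1: x' = [-1301/950, -81/475], P' = [10153/950 2343/475; 2343/475 1191/475]

step 0: x̄ = F·x = [-4, 0]
step 0: P̄ = F·P·Fᵀ + Q = [26 0; 0 3]
step 0: y = z − H·x̄ = [7]
step 0: S = H·P̄·Hᵀ + R = [39]
step 0: K = P̄·Hᵀ·S⁻¹ = [2/3; -2/13]
step 0: x' = x̄ + K·y = [2/3, -14/13]
step 0: P' = (I − K·H)·P̄ = [26/3 4; 4 27/13]
step 1: x̄ = F·x = [-40/13, 0]
step 1: P̄ = F·P·Fᵀ + Q = [781/13 0; 0 3]
step 1: y = z − H·x̄ = [27/13]
step 1: S = H·P̄·Hᵀ + R = [950/13]
step 1: K = P̄·Hᵀ·S⁻¹ = [781/950; -39/475]
step 1: x' = x̄ + K·y = [-1301/950, -81/475]
step 1: P' = (I − K·H)·P̄ = [10153/950 2343/475; 2343/475 1191/475]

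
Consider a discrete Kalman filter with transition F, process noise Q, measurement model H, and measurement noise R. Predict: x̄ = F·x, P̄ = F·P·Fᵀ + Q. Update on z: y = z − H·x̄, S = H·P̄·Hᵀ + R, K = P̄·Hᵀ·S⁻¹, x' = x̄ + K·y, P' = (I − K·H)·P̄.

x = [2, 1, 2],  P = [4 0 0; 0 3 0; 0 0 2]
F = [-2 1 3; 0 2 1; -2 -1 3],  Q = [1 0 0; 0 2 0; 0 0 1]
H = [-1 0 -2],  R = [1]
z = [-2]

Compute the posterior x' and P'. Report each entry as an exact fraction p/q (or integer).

x̄ = F·x = [3, 4, 1]
P̄ = F·P·Fᵀ + Q = [38 12 31; 12 16 0; 31 0 38]
y = z − H·x̄ = [3]
S = H·P̄·Hᵀ + R = [315]
K = P̄·Hᵀ·S⁻¹ = [-20/63; -4/105; -107/315]
x' = x̄ + K·y = [43/21, 136/35, -2/105]
P' = (I − K·H)·P̄ = [394/63 172/21 -187/63; 172/21 544/35 -428/105; -187/63 -428/105 521/315]

x' = [43/21, 136/35, -2/105]
P' = [394/63 172/21 -187/63; 172/21 544/35 -428/105; -187/63 -428/105 521/315]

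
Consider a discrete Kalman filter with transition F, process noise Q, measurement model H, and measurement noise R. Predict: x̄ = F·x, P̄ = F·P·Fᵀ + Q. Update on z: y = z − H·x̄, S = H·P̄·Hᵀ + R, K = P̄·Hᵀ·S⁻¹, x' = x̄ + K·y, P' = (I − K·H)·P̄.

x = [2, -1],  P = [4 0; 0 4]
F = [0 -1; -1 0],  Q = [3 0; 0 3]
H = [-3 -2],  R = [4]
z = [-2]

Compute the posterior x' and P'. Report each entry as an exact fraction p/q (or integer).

x' = [158/95, -148/95]
P' = [224/95 -294/95; -294/95 469/95]

x̄ = F·x = [1, -2]
P̄ = F·P·Fᵀ + Q = [7 0; 0 7]
y = z − H·x̄ = [-3]
S = H·P̄·Hᵀ + R = [95]
K = P̄·Hᵀ·S⁻¹ = [-21/95; -14/95]
x' = x̄ + K·y = [158/95, -148/95]
P' = (I − K·H)·P̄ = [224/95 -294/95; -294/95 469/95]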